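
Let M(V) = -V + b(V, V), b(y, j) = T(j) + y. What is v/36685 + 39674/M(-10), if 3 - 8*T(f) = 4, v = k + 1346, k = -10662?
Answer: -11643534836/36685 ≈ -3.1739e+5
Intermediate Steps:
v = -9316 (v = -10662 + 1346 = -9316)
T(f) = -1/8 (T(f) = 3/8 - 1/8*4 = 3/8 - 1/2 = -1/8)
b(y, j) = -1/8 + y
M(V) = -1/8 (M(V) = -V + (-1/8 + V) = -1/8)
v/36685 + 39674/M(-10) = -9316/36685 + 39674/(-1/8) = -9316*1/36685 + 39674*(-8) = -9316/36685 - 317392 = -11643534836/36685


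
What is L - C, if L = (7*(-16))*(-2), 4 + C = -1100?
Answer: 1328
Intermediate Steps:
C = -1104 (C = -4 - 1100 = -1104)
L = 224 (L = -112*(-2) = 224)
L - C = 224 - 1*(-1104) = 224 + 1104 = 1328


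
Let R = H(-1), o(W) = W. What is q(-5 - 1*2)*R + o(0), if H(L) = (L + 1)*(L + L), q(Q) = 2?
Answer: 0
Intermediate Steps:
H(L) = 2*L*(1 + L) (H(L) = (1 + L)*(2*L) = 2*L*(1 + L))
R = 0 (R = 2*(-1)*(1 - 1) = 2*(-1)*0 = 0)
q(-5 - 1*2)*R + o(0) = 2*0 + 0 = 0 + 0 = 0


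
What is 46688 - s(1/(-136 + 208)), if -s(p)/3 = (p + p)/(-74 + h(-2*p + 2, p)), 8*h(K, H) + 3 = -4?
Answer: 83898334/1797 ≈ 46688.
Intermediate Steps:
h(K, H) = -7/8 (h(K, H) = -3/8 + (⅛)*(-4) = -3/8 - ½ = -7/8)
s(p) = 48*p/599 (s(p) = -3*(p + p)/(-74 - 7/8) = -3*2*p/(-599/8) = -3*2*p*(-8)/599 = -(-48)*p/599 = 48*p/599)
46688 - s(1/(-136 + 208)) = 46688 - 48/(599*(-136 + 208)) = 46688 - 48/(599*72) = 46688 - 1*2/1797 = 46688 - 2/1797 = 83898334/1797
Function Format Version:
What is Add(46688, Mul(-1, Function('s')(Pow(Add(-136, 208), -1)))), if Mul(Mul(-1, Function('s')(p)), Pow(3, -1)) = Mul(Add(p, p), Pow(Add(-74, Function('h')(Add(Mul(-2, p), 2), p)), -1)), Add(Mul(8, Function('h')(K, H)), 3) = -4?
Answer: Rational(83898334, 1797) ≈ 46688.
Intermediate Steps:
Function('h')(K, H) = Rational(-7, 8) (Function('h')(K, H) = Add(Rational(-3, 8), Mul(Rational(1, 8), -4)) = Add(Rational(-3, 8), Rational(-1, 2)) = Rational(-7, 8))
Function('s')(p) = Mul(Rational(48, 599), p) (Function('s')(p) = Mul(-3, Mul(Add(p, p), Pow(Add(-74, Rational(-7, 8)), -1))) = Mul(-3, Mul(Mul(2, p), Pow(Rational(-599, 8), -1))) = Mul(-3, Mul(Mul(2, p), Rational(-8, 599))) = Mul(-3, Mul(Rational(-16, 599), p)) = Mul(Rational(48, 599), p))
Add(46688, Mul(-1, Function('s')(Pow(Add(-136, 208), -1)))) = Add(46688, Mul(-1, Mul(Rational(48, 599), Pow(Add(-136, 208), -1)))) = Add(46688, Mul(-1, Mul(Rational(48, 599), Pow(72, -1)))) = Add(46688, Mul(-1, Mul(Rational(48, 599), Rational(1, 72)))) = Add(46688, Mul(-1, Rational(2, 1797))) = Add(46688, Rational(-2, 1797)) = Rational(83898334, 1797)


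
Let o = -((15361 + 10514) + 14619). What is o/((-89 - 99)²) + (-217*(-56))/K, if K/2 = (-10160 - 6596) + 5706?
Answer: -165552211/97637800 ≈ -1.6956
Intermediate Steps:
K = -22100 (K = 2*((-10160 - 6596) + 5706) = 2*(-16756 + 5706) = 2*(-11050) = -22100)
o = -40494 (o = -(25875 + 14619) = -1*40494 = -40494)
o/((-89 - 99)²) + (-217*(-56))/K = -40494/(-89 - 99)² - 217*(-56)/(-22100) = -40494/((-188)²) + 12152*(-1/22100) = -40494/35344 - 3038/5525 = -40494*1/35344 - 3038/5525 = -20247/17672 - 3038/5525 = -165552211/97637800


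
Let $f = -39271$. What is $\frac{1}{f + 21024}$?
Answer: $- \frac{1}{18247} \approx -5.4804 \cdot 10^{-5}$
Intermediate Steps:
$\frac{1}{f + 21024} = \frac{1}{-39271 + 21024} = \frac{1}{-18247} = - \frac{1}{18247}$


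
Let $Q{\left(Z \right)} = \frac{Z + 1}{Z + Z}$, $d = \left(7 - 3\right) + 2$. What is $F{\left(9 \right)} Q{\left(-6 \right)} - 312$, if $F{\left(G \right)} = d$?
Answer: $- \frac{619}{2} \approx -309.5$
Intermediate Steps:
$d = 6$ ($d = 4 + 2 = 6$)
$F{\left(G \right)} = 6$
$Q{\left(Z \right)} = \frac{1 + Z}{2 Z}$
$F{\left(9 \right)} Q{\left(-6 \right)} - 312 = 6 \frac{1 - 6}{2 \left(-6\right)} - 312 = 6 \cdot \frac{1}{2} \left(- \frac{1}{6}\right) \left(-5\right) - 312 = 6 \cdot \frac{5}{12} - 312 = \frac{5}{2} - 312 = - \frac{619}{2}$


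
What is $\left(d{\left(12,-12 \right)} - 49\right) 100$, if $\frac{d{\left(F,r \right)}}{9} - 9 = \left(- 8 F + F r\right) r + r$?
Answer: $2584400$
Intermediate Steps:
$d{\left(F,r \right)} = 81 + 9 r + 9 r \left(- 8 F + F r\right)$ ($d{\left(F,r \right)} = 81 + 9 \left(\left(- 8 F + F r\right) r + r\right) = 81 + 9 \left(r \left(- 8 F + F r\right) + r\right) = 81 + 9 \left(r + r \left(- 8 F + F r\right)\right) = 81 + \left(9 r + 9 r \left(- 8 F + F r\right)\right) = 81 + 9 r + 9 r \left(- 8 F + F r\right)$)
$\left(d{\left(12,-12 \right)} - 49\right) 100 = \left(\left(81 + 9 \left(-12\right) - 864 \left(-12\right) + 9 \cdot 12 \left(-12\right)^{2}\right) - 49\right) 100 = \left(\left(81 - 108 + 10368 + 9 \cdot 12 \cdot 144\right) - 49\right) 100 = \left(\left(81 - 108 + 10368 + 15552\right) - 49\right) 100 = \left(25893 - 49\right) 100 = 25844 \cdot 100 = 2584400$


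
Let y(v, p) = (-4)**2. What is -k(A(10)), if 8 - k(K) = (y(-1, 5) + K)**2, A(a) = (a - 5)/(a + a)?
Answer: 4097/16 ≈ 256.06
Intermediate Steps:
A(a) = (-5 + a)/(2*a) (A(a) = (-5 + a)/((2*a)) = (-5 + a)*(1/(2*a)) = (-5 + a)/(2*a))
y(v, p) = 16
k(K) = 8 - (16 + K)**2
-k(A(10)) = -(8 - (16 + (1/2)*(-5 + 10)/10)**2) = -(8 - (16 + (1/2)*(1/10)*5)**2) = -(8 - (16 + 1/4)**2) = -(8 - (65/4)**2) = -(8 - 1*4225/16) = -(8 - 4225/16) = -1*(-4097/16) = 4097/16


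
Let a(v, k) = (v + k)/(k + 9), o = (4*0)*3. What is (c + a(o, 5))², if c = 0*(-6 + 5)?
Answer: 25/196 ≈ 0.12755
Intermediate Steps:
o = 0 (o = 0*3 = 0)
c = 0 (c = 0*(-1) = 0)
a(v, k) = (k + v)/(9 + k)
(c + a(o, 5))² = (0 + (5 + 0)/(9 + 5))² = (0 + 5/14)² = (5/14)² = 25/196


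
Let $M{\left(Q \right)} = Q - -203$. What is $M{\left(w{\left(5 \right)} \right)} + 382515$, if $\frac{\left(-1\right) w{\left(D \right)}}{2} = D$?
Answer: $382708$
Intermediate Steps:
$w{\left(D \right)} = - 2 D$
$M{\left(Q \right)} = 203 + Q$ ($M{\left(Q \right)} = Q + 203 = 203 + Q$)
$M{\left(w{\left(5 \right)} \right)} + 382515 = \left(203 - 10\right) + 382515 = 193 + 382515 = 382708$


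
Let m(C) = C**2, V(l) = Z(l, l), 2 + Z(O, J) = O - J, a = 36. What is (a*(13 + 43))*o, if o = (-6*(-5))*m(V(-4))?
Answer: 241920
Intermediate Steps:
Z(O, J) = -2 + O - J (Z(O, J) = -2 + (O - J) = -2 + O - J)
V(l) = -2 (V(l) = -2 + l - l = -2)
o = 120 (o = -6*(-5)*(-2)**2 = 30*4 = 120)
(a*(13 + 43))*o = (36*(13 + 43))*120 = (36*56)*120 = 2016*120 = 241920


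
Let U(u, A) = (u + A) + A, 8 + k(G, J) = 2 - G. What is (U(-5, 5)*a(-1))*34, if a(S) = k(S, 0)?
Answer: -850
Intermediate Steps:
k(G, J) = -6 - G (k(G, J) = -8 + (2 - G) = -6 - G)
a(S) = -6 - S
U(u, A) = u + 2*A (U(u, A) = (A + u) + A = u + 2*A)
(U(-5, 5)*a(-1))*34 = ((-5 + 2*5)*(-6 - 1*(-1)))*34 = ((-5 + 10)*(-6 + 1))*34 = (5*(-5))*34 = -25*34 = -850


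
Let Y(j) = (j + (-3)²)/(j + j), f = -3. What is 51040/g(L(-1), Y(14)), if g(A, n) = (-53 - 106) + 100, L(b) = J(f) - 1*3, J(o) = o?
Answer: -51040/59 ≈ -865.08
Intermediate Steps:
Y(j) = (9 + j)/(2*j) (Y(j) = (j + 9)/((2*j)) = (9 + j)*(1/(2*j)) = (9 + j)/(2*j))
L(b) = -6 (L(b) = -3 - 1*3 = -3 - 3 = -6)
g(A, n) = -59 (g(A, n) = -159 + 100 = -59)
51040/g(L(-1), Y(14)) = 51040/(-59) = 51040*(-1/59) = -51040/59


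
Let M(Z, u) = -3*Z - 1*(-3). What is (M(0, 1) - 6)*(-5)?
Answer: 15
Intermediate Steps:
M(Z, u) = 3 - 3*Z (M(Z, u) = -3*Z + 3 = 3 - 3*Z)
(M(0, 1) - 6)*(-5) = ((3 - 3*0) - 6)*(-5) = ((3 + 0) - 6)*(-5) = (3 - 6)*(-5) = -3*(-5) = 15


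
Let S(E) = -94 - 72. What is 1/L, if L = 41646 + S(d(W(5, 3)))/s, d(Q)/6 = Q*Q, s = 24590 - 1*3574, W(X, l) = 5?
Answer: 10508/437616085 ≈ 2.4012e-5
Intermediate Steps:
s = 21016 (s = 24590 - 3574 = 21016)
d(Q) = 6*Q² (d(Q) = 6*(Q*Q) = 6*Q²)
S(E) = -166
L = 437616085/10508 (L = 41646 - 166/21016 = 41646 - 166*1/21016 = 41646 - 83/10508 = 437616085/10508 ≈ 41646.)
1/L = 1/(437616085/10508) = 10508/437616085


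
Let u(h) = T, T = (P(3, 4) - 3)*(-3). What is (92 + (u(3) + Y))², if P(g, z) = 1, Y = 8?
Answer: 11236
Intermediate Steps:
T = 6 (T = (1 - 3)*(-3) = -2*(-3) = 6)
u(h) = 6
(92 + (u(3) + Y))² = (92 + (6 + 8))² = (92 + 14)² = 106² = 11236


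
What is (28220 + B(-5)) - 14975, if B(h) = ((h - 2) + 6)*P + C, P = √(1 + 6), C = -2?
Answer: 13243 - √7 ≈ 13240.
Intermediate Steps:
P = √7 ≈ 2.6458
B(h) = -2 + √7*(4 + h) (B(h) = ((h - 2) + 6)*√7 - 2 = ((-2 + h) + 6)*√7 - 2 = (4 + h)*√7 - 2 = √7*(4 + h) - 2 = -2 + √7*(4 + h))
(28220 + B(-5)) - 14975 = (28220 + (-2 + 4*√7 - 5*√7)) - 14975 = (28220 + (-2 - √7)) - 14975 = (28218 - √7) - 14975 = 13243 - √7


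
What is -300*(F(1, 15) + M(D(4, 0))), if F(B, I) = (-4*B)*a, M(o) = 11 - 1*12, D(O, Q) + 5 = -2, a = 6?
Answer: 7500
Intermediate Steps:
D(O, Q) = -7 (D(O, Q) = -5 - 2 = -7)
M(o) = -1 (M(o) = 11 - 12 = -1)
F(B, I) = -24*B (F(B, I) = -4*B*6 = -24*B)
-300*(F(1, 15) + M(D(4, 0))) = -300*(-24*1 - 1) = -300*(-24 - 1) = -300*(-25) = 7500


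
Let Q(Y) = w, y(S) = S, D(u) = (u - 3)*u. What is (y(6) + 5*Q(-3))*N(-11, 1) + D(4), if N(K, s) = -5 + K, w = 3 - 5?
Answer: 68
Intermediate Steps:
D(u) = u*(-3 + u) (D(u) = (-3 + u)*u = u*(-3 + u))
w = -2
Q(Y) = -2
(y(6) + 5*Q(-3))*N(-11, 1) + D(4) = (6 + 5*(-2))*(-5 - 11) + 4*(-3 + 4) = (6 - 10)*(-16) + 4*1 = -4*(-16) + 4 = 64 + 4 = 68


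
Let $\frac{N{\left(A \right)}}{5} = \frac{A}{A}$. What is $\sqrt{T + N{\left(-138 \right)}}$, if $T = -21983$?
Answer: $3 i \sqrt{2442} \approx 148.25 i$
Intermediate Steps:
$N{\left(A \right)} = 5$ ($N{\left(A \right)} = 5 \frac{A}{A} = 5 \cdot 1 = 5$)
$\sqrt{T + N{\left(-138 \right)}} = \sqrt{-21983 + 5} = \sqrt{-21978} = 3 i \sqrt{2442}$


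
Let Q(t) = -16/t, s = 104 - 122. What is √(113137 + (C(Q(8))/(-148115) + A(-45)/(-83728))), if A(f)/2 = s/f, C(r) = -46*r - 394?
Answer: √271871831559096767348295/1550171590 ≈ 336.36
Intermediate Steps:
s = -18
C(r) = -394 - 46*r
A(f) = -36/f (A(f) = 2*(-18/f) = -36/f)
√(113137 + (C(Q(8))/(-148115) + A(-45)/(-83728))) = √(113137 + ((-394 - (-736)/8)/(-148115) - 36/(-45)/(-83728))) = √(113137 + ((-394 - (-736)/8)*(-1/148115) - 36*(-1/45)*(-1/83728))) = √(113137 + ((-394 - 46*(-2))*(-1/148115) + (⅘)*(-1/83728))) = √(113137 + ((-394 + 92)*(-1/148115) - 1/104660)) = √(113137 + (-302*(-1/148115) - 1/104660)) = √(113137 + (302/148115 - 1/104660)) = √(113137 + 6291841/3100343180) = √(350763532647501/3100343180) = √271871831559096767348295/1550171590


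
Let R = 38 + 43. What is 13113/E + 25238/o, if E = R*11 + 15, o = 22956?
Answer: 13495319/866589 ≈ 15.573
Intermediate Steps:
R = 81
E = 906 (E = 81*11 + 15 = 891 + 15 = 906)
13113/E + 25238/o = 13113/906 + 25238/22956 = 13113*(1/906) + 25238*(1/22956) = 4371/302 + 12619/11478 = 13495319/866589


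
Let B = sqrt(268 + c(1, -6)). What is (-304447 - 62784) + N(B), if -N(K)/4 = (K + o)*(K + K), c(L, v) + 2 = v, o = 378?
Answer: -369311 - 6048*sqrt(65) ≈ -4.1807e+5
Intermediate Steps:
c(L, v) = -2 + v
B = 2*sqrt(65) (B = sqrt(268 + (-2 - 6)) = sqrt(268 - 8) = sqrt(260) = 2*sqrt(65) ≈ 16.125)
N(K) = -8*K*(378 + K) (N(K) = -4*(K + 378)*(K + K) = -4*(378 + K)*2*K = -8*K*(378 + K))
(-304447 - 62784) + N(B) = (-304447 - 62784) - 8*2*sqrt(65)*(378 + 2*sqrt(65)) = -367231 - 16*sqrt(65)*(378 + 2*sqrt(65))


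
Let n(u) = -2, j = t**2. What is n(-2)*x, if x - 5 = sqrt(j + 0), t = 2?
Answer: -14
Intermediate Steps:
j = 4 (j = 2**2 = 4)
x = 7 (x = 5 + sqrt(4 + 0) = 5 + sqrt(4) = 5 + 2 = 7)
n(-2)*x = -2*7 = -14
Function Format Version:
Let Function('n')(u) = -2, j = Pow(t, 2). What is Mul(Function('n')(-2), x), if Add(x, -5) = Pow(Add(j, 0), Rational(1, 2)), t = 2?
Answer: -14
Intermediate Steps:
j = 4 (j = Pow(2, 2) = 4)
x = 7 (x = Add(5, Pow(Add(4, 0), Rational(1, 2))) = Add(5, Pow(4, Rational(1, 2))) = Add(5, 2) = 7)
Mul(Function('n')(-2), x) = Mul(-2, 7) = -14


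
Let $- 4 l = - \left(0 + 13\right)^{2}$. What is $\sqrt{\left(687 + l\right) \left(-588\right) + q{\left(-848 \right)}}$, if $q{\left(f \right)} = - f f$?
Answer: $i \sqrt{1147903} \approx 1071.4 i$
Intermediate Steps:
$l = \frac{169}{4}$ ($l = - \frac{\left(-1\right) \left(0 + 13\right)^{2}}{4} = - \frac{\left(-1\right) 13^{2}}{4} = - \frac{\left(-1\right) 169}{4} = \left(- \frac{1}{4}\right) \left(-169\right) = \frac{169}{4} \approx 42.25$)
$q{\left(f \right)} = - f^{2}$
$\sqrt{\left(687 + l\right) \left(-588\right) + q{\left(-848 \right)}} = \sqrt{\left(687 + \frac{169}{4}\right) \left(-588\right) - \left(-848\right)^{2}} = \sqrt{\frac{2917}{4} \left(-588\right) - 719104} = \sqrt{-428799 - 719104} = \sqrt{-1147903} = i \sqrt{1147903}$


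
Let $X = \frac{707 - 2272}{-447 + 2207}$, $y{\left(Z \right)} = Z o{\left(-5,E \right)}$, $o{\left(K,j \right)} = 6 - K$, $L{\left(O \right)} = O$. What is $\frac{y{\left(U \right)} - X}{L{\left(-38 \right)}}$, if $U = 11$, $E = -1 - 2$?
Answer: $- \frac{42905}{13376} \approx -3.2076$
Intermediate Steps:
$E = -3$ ($E = -1 - 2 = -3$)
$y{\left(Z \right)} = 11 Z$ ($y{\left(Z \right)} = Z \left(6 - -5\right) = Z \left(6 + 5\right) = Z 11 = 11 Z$)
$X = - \frac{313}{352}$ ($X = - \frac{1565}{1760} = \left(-1565\right) \frac{1}{1760} = - \frac{313}{352} \approx -0.8892$)
$\frac{y{\left(U \right)} - X}{L{\left(-38 \right)}} = \frac{11 \cdot 11 - - \frac{313}{352}}{-38} = \left(121 + \frac{313}{352}\right) \left(- \frac{1}{38}\right) = \frac{42905}{352} \left(- \frac{1}{38}\right) = - \frac{42905}{13376}$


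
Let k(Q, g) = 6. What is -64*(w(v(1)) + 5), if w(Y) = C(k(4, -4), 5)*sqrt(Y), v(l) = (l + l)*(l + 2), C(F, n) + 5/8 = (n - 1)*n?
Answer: -320 - 1240*sqrt(6) ≈ -3357.4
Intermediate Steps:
C(F, n) = -5/8 + n*(-1 + n) (C(F, n) = -5/8 + (n - 1)*n = -5/8 + (-1 + n)*n = -5/8 + n*(-1 + n))
v(l) = 2*l*(2 + l) (v(l) = (2*l)*(2 + l) = 2*l*(2 + l))
w(Y) = 155*sqrt(Y)/8 (w(Y) = (-5/8 + 5**2 - 1*5)*sqrt(Y) = (-5/8 + 25 - 5)*sqrt(Y) = 155*sqrt(Y)/8)
-64*(w(v(1)) + 5) = -64*(155*sqrt(2*1*(2 + 1))/8 + 5) = -64*(155*sqrt(2*1*3)/8 + 5) = -64*(155*sqrt(6)/8 + 5) = -64*(5 + 155*sqrt(6)/8) = -320 - 1240*sqrt(6)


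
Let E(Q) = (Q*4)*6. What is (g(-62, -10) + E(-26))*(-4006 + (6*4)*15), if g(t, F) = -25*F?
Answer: 1363604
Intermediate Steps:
E(Q) = 24*Q (E(Q) = (4*Q)*6 = 24*Q)
(g(-62, -10) + E(-26))*(-4006 + (6*4)*15) = (-25*(-10) + 24*(-26))*(-4006 + (6*4)*15) = (250 - 624)*(-4006 + 24*15) = -374*(-4006 + 360) = -374*(-3646) = 1363604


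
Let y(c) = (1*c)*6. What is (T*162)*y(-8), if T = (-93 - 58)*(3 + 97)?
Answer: 117417600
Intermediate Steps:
y(c) = 6*c (y(c) = c*6 = 6*c)
T = -15100 (T = -151*100 = -15100)
(T*162)*y(-8) = (-15100*162)*(6*(-8)) = -2446200*(-48) = 117417600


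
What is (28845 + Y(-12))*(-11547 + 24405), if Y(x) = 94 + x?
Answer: 371943366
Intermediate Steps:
(28845 + Y(-12))*(-11547 + 24405) = (28845 + (94 - 12))*(-11547 + 24405) = (28845 + 82)*12858 = 28927*12858 = 371943366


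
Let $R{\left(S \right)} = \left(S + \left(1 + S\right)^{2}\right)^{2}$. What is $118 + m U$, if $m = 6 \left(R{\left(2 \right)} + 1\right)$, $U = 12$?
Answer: $8902$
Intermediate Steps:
$m = 732$ ($m = 6 \left(\left(2 + \left(1 + 2\right)^{2}\right)^{2} + 1\right) = 6 \left(\left(2 + 3^{2}\right)^{2} + 1\right) = 6 \left(\left(2 + 9\right)^{2} + 1\right) = 6 \left(11^{2} + 1\right) = 6 \left(121 + 1\right) = 6 \cdot 122 = 732$)
$118 + m U = 118 + 732 \cdot 12 = 118 + 8784 = 8902$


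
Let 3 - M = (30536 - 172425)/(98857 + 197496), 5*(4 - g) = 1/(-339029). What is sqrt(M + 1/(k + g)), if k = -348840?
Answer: sqrt(106832165668876298781172878044422089)/175241708604054307 ≈ 1.8651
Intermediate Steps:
g = 6780581/1695145 (g = 4 - 1/5/(-339029) = 4 - 1/5*(-1/339029) = 4 + 1/1695145 = 6780581/1695145 ≈ 4.0000)
M = 1030948/296353 (M = 3 - (30536 - 172425)/(98857 + 197496) = 3 - (-141889)/296353 = 3 - 1*(-141889/296353) = 3 + 141889/296353 = 1030948/296353 ≈ 3.4788)
sqrt(M + 1/(k + g)) = sqrt(1030948/296353 + 1/(-348840 + 6780581/1695145)) = sqrt(1030948/296353 + 1/(-591327601219/1695145)) = sqrt(1030948/296353 - 1695145/591327601219) = sqrt(609627505460219427/175241708604054307) = sqrt(106832165668876298781172878044422089)/175241708604054307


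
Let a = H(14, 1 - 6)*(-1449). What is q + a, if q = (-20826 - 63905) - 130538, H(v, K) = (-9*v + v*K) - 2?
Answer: 71633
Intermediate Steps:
H(v, K) = -2 - 9*v + K*v (H(v, K) = (-9*v + K*v) - 2 = -2 - 9*v + K*v)
a = 286902 (a = (-2 - 9*14 + (1 - 6)*14)*(-1449) = (-2 - 126 - 5*14)*(-1449) = (-2 - 126 - 70)*(-1449) = -198*(-1449) = 286902)
q = -215269 (q = -84731 - 130538 = -215269)
q + a = -215269 + 286902 = 71633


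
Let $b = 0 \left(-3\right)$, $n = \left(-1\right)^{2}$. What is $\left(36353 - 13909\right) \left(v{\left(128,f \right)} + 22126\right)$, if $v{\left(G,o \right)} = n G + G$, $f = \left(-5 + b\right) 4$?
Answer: $502341608$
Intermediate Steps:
$n = 1$
$b = 0$
$f = -20$ ($f = \left(-5 + 0\right) 4 = \left(-5\right) 4 = -20$)
$v{\left(G,o \right)} = 2 G$ ($v{\left(G,o \right)} = 1 G + G = G + G = 2 G$)
$\left(36353 - 13909\right) \left(v{\left(128,f \right)} + 22126\right) = \left(36353 - 13909\right) \left(2 \cdot 128 + 22126\right) = 22444 \left(256 + 22126\right) = 22444 \cdot 22382 = 502341608$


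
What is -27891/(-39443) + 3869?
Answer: 152632858/39443 ≈ 3869.7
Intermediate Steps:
-27891/(-39443) + 3869 = -27891*(-1/39443) + 3869 = 27891/39443 + 3869 = 152632858/39443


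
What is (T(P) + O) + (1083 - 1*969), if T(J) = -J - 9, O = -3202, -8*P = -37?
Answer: -24813/8 ≈ -3101.6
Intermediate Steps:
P = 37/8 (P = -1/8*(-37) = 37/8 ≈ 4.6250)
T(J) = -9 - J
(T(P) + O) + (1083 - 1*969) = ((-9 - 1*37/8) - 3202) + (1083 - 1*969) = ((-9 - 37/8) - 3202) + (1083 - 969) = (-109/8 - 3202) + 114 = -25725/8 + 114 = -24813/8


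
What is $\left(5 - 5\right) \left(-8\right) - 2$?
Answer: $-2$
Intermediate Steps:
$\left(5 - 5\right) \left(-8\right) - 2 = 0 \left(-8\right) - 2 = 0 - 2 = -2$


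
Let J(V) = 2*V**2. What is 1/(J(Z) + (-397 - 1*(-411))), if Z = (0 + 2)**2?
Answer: 1/46 ≈ 0.021739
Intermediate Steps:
Z = 4 (Z = 2**2 = 4)
1/(J(Z) + (-397 - 1*(-411))) = 1/(2*4**2 + (-397 - 1*(-411))) = 1/(2*16 + (-397 + 411)) = 1/(32 + 14) = 1/46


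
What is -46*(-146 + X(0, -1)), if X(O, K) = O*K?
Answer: 6716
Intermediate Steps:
X(O, K) = K*O
-46*(-146 + X(0, -1)) = -46*(-146 - 1*0) = -46*(-146 + 0) = -46*(-146) = 6716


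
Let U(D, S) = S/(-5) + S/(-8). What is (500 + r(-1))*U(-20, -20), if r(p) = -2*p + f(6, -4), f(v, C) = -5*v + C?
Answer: 3042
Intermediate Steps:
f(v, C) = C - 5*v
r(p) = -34 - 2*p (r(p) = -2*p + (-4 - 5*6) = -2*p + (-4 - 30) = -2*p - 34 = -34 - 2*p)
U(D, S) = -13*S/40 (U(D, S) = S*(-⅕) + S*(-⅛) = -S/5 - S/8 = -13*S/40)
(500 + r(-1))*U(-20, -20) = (500 + (-34 - 2*(-1)))*(-13/40*(-20)) = (500 + (-34 + 2))*(13/2) = (500 - 32)*(13/2) = 468*(13/2) = 3042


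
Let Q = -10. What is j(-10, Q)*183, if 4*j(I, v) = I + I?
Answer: -915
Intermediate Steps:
j(I, v) = I/2 (j(I, v) = (I + I)/4 = (2*I)/4 = I/2)
j(-10, Q)*183 = ((1/2)*(-10))*183 = -5*183 = -915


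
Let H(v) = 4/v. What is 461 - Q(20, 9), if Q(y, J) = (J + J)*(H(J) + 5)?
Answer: 363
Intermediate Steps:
Q(y, J) = 2*J*(5 + 4/J) (Q(y, J) = (J + J)*(4/J + 5) = (2*J)*(5 + 4/J) = 2*J*(5 + 4/J))
461 - Q(20, 9) = 461 - (8 + 10*9) = 461 - (8 + 90) = 461 - 1*98 = 461 - 98 = 363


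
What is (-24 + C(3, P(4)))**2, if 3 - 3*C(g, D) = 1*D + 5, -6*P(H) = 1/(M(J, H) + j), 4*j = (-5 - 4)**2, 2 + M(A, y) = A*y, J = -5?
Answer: 2421136/3969 ≈ 610.01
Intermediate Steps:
M(A, y) = -2 + A*y
j = 81/4 (j = (-5 - 4)**2/4 = (1/4)*(-9)**2 = (1/4)*81 = 81/4 ≈ 20.250)
P(H) = -1/(6*(73/4 - 5*H)) (P(H) = -1/(6*((-2 - 5*H) + 81/4)) = -1/(6*(73/4 - 5*H)))
C(g, D) = -2/3 - D/3 (C(g, D) = 1 - (1*D + 5)/3 = 1 - (D + 5)/3 = 1 - (5 + D)/3 = 1 + (-5/3 - D/3) = -2/3 - D/3)
(-24 + C(3, P(4)))**2 = (-24 + (-2/3 - 2/(9*(-73 + 20*4))))**2 = (-24 + (-2/3 - 2/(9*(-73 + 80))))**2 = (-24 + (-2/3 - 2/(9*7)))**2 = (-24 + (-2/3 - 1/3*2/21))**2 = (-24 + (-2/3 - 2/63))**2 = (-24 - 44/63)**2 = (-1556/63)**2 = 2421136/3969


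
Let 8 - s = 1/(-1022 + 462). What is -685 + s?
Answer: -379119/560 ≈ -677.00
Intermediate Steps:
s = 4481/560 (s = 8 - 1/(-1022 + 462) = 8 - 1/(-560) = 8 - 1*(-1/560) = 8 + 1/560 = 4481/560 ≈ 8.0018)
-685 + s = -685 + 4481/560 = -379119/560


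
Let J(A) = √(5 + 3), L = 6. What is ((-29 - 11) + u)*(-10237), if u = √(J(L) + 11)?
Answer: 409480 - 10237*√(11 + 2*√2) ≈ 3.7141e+5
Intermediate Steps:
J(A) = 2*√2 (J(A) = √8 = 2*√2)
u = √(11 + 2*√2) (u = √(2*√2 + 11) = √(11 + 2*√2) ≈ 3.7187)
((-29 - 11) + u)*(-10237) = ((-29 - 11) + √(11 + 2*√2))*(-10237) = (-40 + √(11 + 2*√2))*(-10237) = 409480 - 10237*√(11 + 2*√2)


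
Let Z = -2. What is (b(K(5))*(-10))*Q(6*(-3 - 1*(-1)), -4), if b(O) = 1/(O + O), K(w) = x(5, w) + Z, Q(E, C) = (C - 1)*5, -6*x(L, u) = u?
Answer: -750/17 ≈ -44.118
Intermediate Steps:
x(L, u) = -u/6
Q(E, C) = -5 + 5*C (Q(E, C) = (-1 + C)*5 = -5 + 5*C)
K(w) = -2 - w/6 (K(w) = -w/6 - 2 = -2 - w/6)
b(O) = 1/(2*O)
(b(K(5))*(-10))*Q(6*(-3 - 1*(-1)), -4) = ((1/(2*(-2 - 1/6*5)))*(-10))*(-5 + 5*(-4)) = ((1/(2*(-2 - 5/6)))*(-10))*(-5 - 20) = ((1/(2*(-17/6)))*(-10))*(-25) = (((1/2)*(-6/17))*(-10))*(-25) = -3/17*(-10)*(-25) = (30/17)*(-25) = -750/17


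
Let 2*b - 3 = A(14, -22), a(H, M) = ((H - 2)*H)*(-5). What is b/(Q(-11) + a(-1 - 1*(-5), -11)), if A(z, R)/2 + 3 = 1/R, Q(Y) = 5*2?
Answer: 17/330 ≈ 0.051515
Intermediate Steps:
Q(Y) = 10
A(z, R) = -6 + 2/R
a(H, M) = -5*H*(-2 + H) (a(H, M) = ((-2 + H)*H)*(-5) = (H*(-2 + H))*(-5) = -5*H*(-2 + H))
b = -17/11 (b = 3/2 + (-6 + 2/(-22))/2 = 3/2 + (-6 + 2*(-1/22))/2 = 3/2 + (-6 - 1/11)/2 = 3/2 + (½)*(-67/11) = 3/2 - 67/22 = -17/11 ≈ -1.5455)
b/(Q(-11) + a(-1 - 1*(-5), -11)) = -17/(11*(10 + 5*(-1 - 1*(-5))*(2 - (-1 - 1*(-5))))) = -17/(11*(10 + 5*(-1 + 5)*(2 - (-1 + 5)))) = -17/(11*(10 + 5*4*(2 - 1*4))) = -17/(11*(10 + 5*4*(2 - 4))) = -17/(11*(10 + 5*4*(-2))) = -17/(11*(10 - 40)) = -17/11/(-30) = -17/11*(-1/30) = 17/330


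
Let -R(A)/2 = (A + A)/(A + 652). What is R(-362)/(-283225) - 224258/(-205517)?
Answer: 9209594652942/8440095087125 ≈ 1.0912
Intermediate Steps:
R(A) = -4*A/(652 + A) (R(A) = -2*(A + A)/(A + 652) = -2*2*A/(652 + A) = -4*A/(652 + A))
R(-362)/(-283225) - 224258/(-205517) = -4*(-362)/(652 - 362)/(-283225) - 224258/(-205517) = -4*(-362)/290*(-1/283225) - 224258*(-1/205517) = -4*(-362)*1/290*(-1/283225) + 224258/205517 = (724/145)*(-1/283225) + 224258/205517 = -724/41067625 + 224258/205517 = 9209594652942/8440095087125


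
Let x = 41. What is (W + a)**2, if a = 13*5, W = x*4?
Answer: 52441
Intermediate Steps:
W = 164 (W = 41*4 = 164)
a = 65
(W + a)**2 = (164 + 65)**2 = 229**2 = 52441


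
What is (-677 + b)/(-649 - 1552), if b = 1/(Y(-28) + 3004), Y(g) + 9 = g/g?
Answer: 2028291/6594196 ≈ 0.30759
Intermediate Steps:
Y(g) = -8 (Y(g) = -9 + g/g = -9 + 1 = -8)
b = 1/2996 (b = 1/(-8 + 3004) = 1/2996 ≈ 0.00033378)
(-677 + b)/(-649 - 1552) = (-677 + 1/2996)/(-649 - 1552) = -2028291/2996/(-2201) = -2028291/2996*(-1/2201) = 2028291/6594196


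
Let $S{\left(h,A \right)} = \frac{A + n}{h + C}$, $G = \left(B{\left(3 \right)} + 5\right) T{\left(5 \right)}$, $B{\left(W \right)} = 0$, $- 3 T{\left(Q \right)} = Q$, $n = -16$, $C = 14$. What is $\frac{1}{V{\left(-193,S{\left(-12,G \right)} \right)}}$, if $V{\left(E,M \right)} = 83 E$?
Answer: $- \frac{1}{16019} \approx -6.2426 \cdot 10^{-5}$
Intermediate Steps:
$T{\left(Q \right)} = - \frac{Q}{3}$
$G = - \frac{25}{3}$ ($G = \left(0 + 5\right) \left(\left(- \frac{1}{3}\right) 5\right) = 5 \left(- \frac{5}{3}\right) = - \frac{25}{3} \approx -8.3333$)
$S{\left(h,A \right)} = \frac{-16 + A}{14 + h}$ ($S{\left(h,A \right)} = \frac{A - 16}{h + 14} = \frac{-16 + A}{14 + h}$)
$\frac{1}{V{\left(-193,S{\left(-12,G \right)} \right)}} = \frac{1}{83 \left(-193\right)} = \frac{1}{-16019} = - \frac{1}{16019}$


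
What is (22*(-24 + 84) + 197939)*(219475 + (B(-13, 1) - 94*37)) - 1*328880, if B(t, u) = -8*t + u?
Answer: 43059939538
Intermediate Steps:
B(t, u) = u - 8*t
(22*(-24 + 84) + 197939)*(219475 + (B(-13, 1) - 94*37)) - 1*328880 = (22*(-24 + 84) + 197939)*(219475 + ((1 - 8*(-13)) - 94*37)) - 1*328880 = (22*60 + 197939)*(219475 + ((1 + 104) - 3478)) - 328880 = (1320 + 197939)*(219475 + (105 - 3478)) - 328880 = 199259*(219475 - 3373) - 328880 = 199259*216102 - 328880 = 43060268418 - 328880 = 43059939538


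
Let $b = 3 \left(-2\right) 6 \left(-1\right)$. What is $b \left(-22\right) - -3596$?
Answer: $2804$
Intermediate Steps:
$b = 36$ ($b = \left(-6\right) \left(-6\right) = 36$)
$b \left(-22\right) - -3596 = 36 \left(-22\right) - -3596 = -792 + 3596 = 2804$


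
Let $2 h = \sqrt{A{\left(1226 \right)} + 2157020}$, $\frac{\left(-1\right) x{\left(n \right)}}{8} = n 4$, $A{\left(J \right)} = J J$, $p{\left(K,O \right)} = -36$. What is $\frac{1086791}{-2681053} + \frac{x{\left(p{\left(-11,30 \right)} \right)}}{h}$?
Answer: $- \frac{1086791}{2681053} + \frac{96 \sqrt{57189}}{19063} \approx 0.79894$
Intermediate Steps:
$A{\left(J \right)} = J^{2}$
$x{\left(n \right)} = - 32 n$ ($x{\left(n \right)} = - 8 n 4 = - 8 \cdot 4 n = - 32 n$)
$h = 4 \sqrt{57189}$ ($h = \frac{\sqrt{1226^{2} + 2157020}}{2} = \frac{\sqrt{1503076 + 2157020}}{2} = \frac{\sqrt{3660096}}{2} = \frac{8 \sqrt{57189}}{2} = 4 \sqrt{57189} \approx 956.57$)
$\frac{1086791}{-2681053} + \frac{x{\left(p{\left(-11,30 \right)} \right)}}{h} = \frac{1086791}{-2681053} + \frac{\left(-32\right) \left(-36\right)}{4 \sqrt{57189}} = 1086791 \left(- \frac{1}{2681053}\right) + 1152 \frac{\sqrt{57189}}{228756} = - \frac{1086791}{2681053} + \frac{96 \sqrt{57189}}{19063}$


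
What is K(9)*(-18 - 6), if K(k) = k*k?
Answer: -1944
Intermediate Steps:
K(k) = k**2
K(9)*(-18 - 6) = 9**2*(-18 - 6) = 81*(-24) = -1944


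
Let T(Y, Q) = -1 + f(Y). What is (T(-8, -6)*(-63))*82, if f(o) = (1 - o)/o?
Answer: 43911/4 ≈ 10978.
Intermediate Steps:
f(o) = (1 - o)/o
T(Y, Q) = -1 + (1 - Y)/Y
(T(-8, -6)*(-63))*82 = ((-2 + 1/(-8))*(-63))*82 = ((-2 - ⅛)*(-63))*82 = -17/8*(-63)*82 = (1071/8)*82 = 43911/4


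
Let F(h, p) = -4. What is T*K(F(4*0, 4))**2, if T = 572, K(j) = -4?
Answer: 9152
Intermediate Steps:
T*K(F(4*0, 4))**2 = 572*(-4)**2 = 572*16 = 9152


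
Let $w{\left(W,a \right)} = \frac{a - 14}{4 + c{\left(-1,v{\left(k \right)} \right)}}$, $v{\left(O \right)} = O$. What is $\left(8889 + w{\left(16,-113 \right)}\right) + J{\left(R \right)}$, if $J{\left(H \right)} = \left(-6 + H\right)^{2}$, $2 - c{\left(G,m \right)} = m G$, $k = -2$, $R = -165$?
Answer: $\frac{152393}{4} \approx 38098.0$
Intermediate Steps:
$c{\left(G,m \right)} = 2 - G m$ ($c{\left(G,m \right)} = 2 - m G = 2 - G m$)
$w{\left(W,a \right)} = - \frac{7}{2} + \frac{a}{4}$ ($w{\left(W,a \right)} = \frac{a - 14}{4 + \left(2 - \left(-1\right) \left(-2\right)\right)} = \frac{-14 + a}{4 + \left(2 - 2\right)} = \frac{-14 + a}{4 + 0} = \frac{-14 + a}{4} = \left(-14 + a\right) \frac{1}{4} = - \frac{7}{2} + \frac{a}{4}$)
$\left(8889 + w{\left(16,-113 \right)}\right) + J{\left(R \right)} = \left(8889 + \left(- \frac{7}{2} + \frac{1}{4} \left(-113\right)\right)\right) + \left(-6 - 165\right)^{2} = \left(8889 - \frac{127}{4}\right) + \left(-171\right)^{2} = \left(8889 - \frac{127}{4}\right) + 29241 = \frac{35429}{4} + 29241 = \frac{152393}{4}$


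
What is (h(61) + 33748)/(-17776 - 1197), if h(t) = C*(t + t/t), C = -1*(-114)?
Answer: -40816/18973 ≈ -2.1513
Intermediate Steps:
C = 114
h(t) = 114 + 114*t (h(t) = 114*(t + t/t) = 114*(t + 1) = 114*(1 + t) = 114 + 114*t)
(h(61) + 33748)/(-17776 - 1197) = ((114 + 114*61) + 33748)/(-17776 - 1197) = ((114 + 6954) + 33748)/(-18973) = (7068 + 33748)*(-1/18973) = 40816*(-1/18973) = -40816/18973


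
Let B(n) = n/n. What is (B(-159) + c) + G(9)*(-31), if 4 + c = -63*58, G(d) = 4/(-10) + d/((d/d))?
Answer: -19618/5 ≈ -3923.6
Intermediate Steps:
G(d) = -⅖ + d (G(d) = 4*(-⅒) + d/1 = -⅖ + d*1 = -⅖ + d)
c = -3658 (c = -4 - 63*58 = -4 - 3654 = -3658)
B(n) = 1
(B(-159) + c) + G(9)*(-31) = (1 - 3658) + (-⅖ + 9)*(-31) = -3657 + (43/5)*(-31) = -3657 - 1333/5 = -19618/5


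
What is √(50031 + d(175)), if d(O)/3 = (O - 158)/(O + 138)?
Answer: 17*√16960218/313 ≈ 223.68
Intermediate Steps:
d(O) = 3*(-158 + O)/(138 + O) (d(O) = 3*((O - 158)/(O + 138)) = 3*((-158 + O)/(138 + O)) = 3*(-158 + O)/(138 + O))
√(50031 + d(175)) = √(50031 + 3*(-158 + 175)/(138 + 175)) = √(50031 + 3*17/313) = √(50031 + 3*(1/313)*17) = √(50031 + 51/313) = √(15659754/313) = 17*√16960218/313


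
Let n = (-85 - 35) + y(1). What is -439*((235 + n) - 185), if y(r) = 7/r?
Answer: 27657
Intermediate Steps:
n = -113 (n = (-85 - 35) + 7/1 = -120 + 7*1 = -120 + 7 = -113)
-439*((235 + n) - 185) = -439*((235 - 113) - 185) = -439*(122 - 185) = -439*(-63) = 27657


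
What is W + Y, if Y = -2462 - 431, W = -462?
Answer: -3355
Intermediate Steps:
Y = -2893
W + Y = -462 - 2893 = -3355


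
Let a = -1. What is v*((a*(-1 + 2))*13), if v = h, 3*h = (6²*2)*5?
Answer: -1560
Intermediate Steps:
h = 120 (h = ((6²*2)*5)/3 = ((36*2)*5)/3 = (72*5)/3 = (⅓)*360 = 120)
v = 120
v*((a*(-1 + 2))*13) = 120*(-(-1 + 2)*13) = 120*(-1*1*13) = 120*(-1*13) = 120*(-13) = -1560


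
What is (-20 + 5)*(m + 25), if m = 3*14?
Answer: -1005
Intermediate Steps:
m = 42
(-20 + 5)*(m + 25) = (-20 + 5)*(42 + 25) = -15*67 = -1005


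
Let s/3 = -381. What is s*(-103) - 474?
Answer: 117255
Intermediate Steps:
s = -1143 (s = 3*(-381) = -1143)
s*(-103) - 474 = -1143*(-103) - 474 = 117729 - 474 = 117255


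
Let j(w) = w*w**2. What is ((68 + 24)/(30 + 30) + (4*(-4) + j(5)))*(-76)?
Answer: -126008/15 ≈ -8400.5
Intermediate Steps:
j(w) = w**3
((68 + 24)/(30 + 30) + (4*(-4) + j(5)))*(-76) = ((68 + 24)/(30 + 30) + (4*(-4) + 5**3))*(-76) = (92/60 + (-16 + 125))*(-76) = (92*(1/60) + 109)*(-76) = (23/15 + 109)*(-76) = (1658/15)*(-76) = -126008/15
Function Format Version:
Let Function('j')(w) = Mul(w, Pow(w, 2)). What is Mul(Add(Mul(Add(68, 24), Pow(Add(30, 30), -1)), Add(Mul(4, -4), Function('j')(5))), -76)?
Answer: Rational(-126008, 15) ≈ -8400.5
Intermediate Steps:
Function('j')(w) = Pow(w, 3)
Mul(Add(Mul(Add(68, 24), Pow(Add(30, 30), -1)), Add(Mul(4, -4), Function('j')(5))), -76) = Mul(Add(Mul(Add(68, 24), Pow(Add(30, 30), -1)), Add(Mul(4, -4), Pow(5, 3))), -76) = Mul(Add(Mul(92, Pow(60, -1)), Add(-16, 125)), -76) = Mul(Add(Mul(92, Rational(1, 60)), 109), -76) = Mul(Add(Rational(23, 15), 109), -76) = Mul(Rational(1658, 15), -76) = Rational(-126008, 15)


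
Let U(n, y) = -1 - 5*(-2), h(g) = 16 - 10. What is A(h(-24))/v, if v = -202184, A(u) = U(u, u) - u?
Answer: -3/202184 ≈ -1.4838e-5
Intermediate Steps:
h(g) = 6
U(n, y) = 9 (U(n, y) = -1 + 10 = 9)
A(u) = 9 - u
A(h(-24))/v = (9 - 1*6)/(-202184) = (9 - 6)*(-1/202184) = 3*(-1/202184) = -3/202184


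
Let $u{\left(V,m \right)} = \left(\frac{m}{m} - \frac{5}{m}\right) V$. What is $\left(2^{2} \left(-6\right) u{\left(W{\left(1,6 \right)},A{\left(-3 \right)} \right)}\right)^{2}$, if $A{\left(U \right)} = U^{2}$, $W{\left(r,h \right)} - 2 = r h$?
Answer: $\frac{65536}{9} \approx 7281.8$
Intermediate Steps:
$W{\left(r,h \right)} = 2 + h r$ ($W{\left(r,h \right)} = 2 + r h = 2 + h r$)
$u{\left(V,m \right)} = V \left(1 - \frac{5}{m}\right)$ ($u{\left(V,m \right)} = \left(1 - \frac{5}{m}\right) V = V \left(1 - \frac{5}{m}\right)$)
$\left(2^{2} \left(-6\right) u{\left(W{\left(1,6 \right)},A{\left(-3 \right)} \right)}\right)^{2} = \left(2^{2} \left(-6\right) \frac{\left(2 + 6 \cdot 1\right) \left(-5 + \left(-3\right)^{2}\right)}{\left(-3\right)^{2}}\right)^{2} = \left(4 \left(-6\right) \frac{\left(2 + 6\right) \left(-5 + 9\right)}{9}\right)^{2} = \left(- 24 \cdot 8 \cdot \frac{1}{9} \cdot 4\right)^{2} = \left(\left(-24\right) \frac{32}{9}\right)^{2} = \left(- \frac{256}{3}\right)^{2} = \frac{65536}{9}$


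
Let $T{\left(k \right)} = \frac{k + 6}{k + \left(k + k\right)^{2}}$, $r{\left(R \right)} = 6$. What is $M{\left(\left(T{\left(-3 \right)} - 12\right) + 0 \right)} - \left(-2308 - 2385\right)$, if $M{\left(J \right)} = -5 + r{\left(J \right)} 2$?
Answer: $4700$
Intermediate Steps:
$T{\left(k \right)} = \frac{6 + k}{k + 4 k^{2}}$ ($T{\left(k \right)} = \frac{6 + k}{k + \left(2 k\right)^{2}} = \frac{6 + k}{k + 4 k^{2}}$)
$M{\left(J \right)} = 7$ ($M{\left(J \right)} = -5 + 6 \cdot 2 = -5 + 12 = 7$)
$M{\left(\left(T{\left(-3 \right)} - 12\right) + 0 \right)} - \left(-2308 - 2385\right) = 7 - \left(-2308 - 2385\right) = 7 - -4693 = 7 + 4693 = 4700$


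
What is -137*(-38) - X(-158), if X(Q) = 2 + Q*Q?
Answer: -19760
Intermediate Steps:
X(Q) = 2 + Q²
-137*(-38) - X(-158) = -137*(-38) - (2 + (-158)²) = 5206 - (2 + 24964) = 5206 - 1*24966 = 5206 - 24966 = -19760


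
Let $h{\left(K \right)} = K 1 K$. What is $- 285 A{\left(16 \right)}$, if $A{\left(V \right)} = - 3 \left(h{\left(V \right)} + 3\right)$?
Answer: $221445$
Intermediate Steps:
$h{\left(K \right)} = K^{2}$ ($h{\left(K \right)} = K K = K^{2}$)
$A{\left(V \right)} = -9 - 3 V^{2}$ ($A{\left(V \right)} = - 3 \left(V^{2} + 3\right) = - 3 \left(3 + V^{2}\right) = -9 - 3 V^{2}$)
$- 285 A{\left(16 \right)} = - 285 \left(-9 - 3 \cdot 16^{2}\right) = - 285 \left(-9 - 768\right) = \left(-285\right) \left(-777\right) = 221445$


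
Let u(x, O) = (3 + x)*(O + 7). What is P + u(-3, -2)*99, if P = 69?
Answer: 69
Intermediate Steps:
u(x, O) = (3 + x)*(7 + O)
P + u(-3, -2)*99 = 69 + (21 + 3*(-2) + 7*(-3) - 2*(-3))*99 = 69 + (21 - 6 - 21 + 6)*99 = 69 + 0*99 = 69 + 0 = 69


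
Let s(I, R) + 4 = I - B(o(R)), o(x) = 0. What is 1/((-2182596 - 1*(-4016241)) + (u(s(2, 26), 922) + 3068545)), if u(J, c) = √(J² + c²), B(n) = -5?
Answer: 4902190/24031465946007 - √850093/24031465946007 ≈ 2.0395e-7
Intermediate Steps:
s(I, R) = 1 + I (s(I, R) = -4 + (I - 1*(-5)) = -4 + (I + 5) = -4 + (5 + I) = 1 + I)
1/((-2182596 - 1*(-4016241)) + (u(s(2, 26), 922) + 3068545)) = 1/((-2182596 - 1*(-4016241)) + (√((1 + 2)² + 922²) + 3068545)) = 1/((-2182596 + 4016241) + (√(3² + 850084) + 3068545)) = 1/(1833645 + (√(9 + 850084) + 3068545)) = 1/(1833645 + (√850093 + 3068545)) = 1/(1833645 + (3068545 + √850093)) = 1/(4902190 + √850093)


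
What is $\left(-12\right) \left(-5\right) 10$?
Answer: $600$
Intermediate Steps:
$\left(-12\right) \left(-5\right) 10 = 60 \cdot 10 = 600$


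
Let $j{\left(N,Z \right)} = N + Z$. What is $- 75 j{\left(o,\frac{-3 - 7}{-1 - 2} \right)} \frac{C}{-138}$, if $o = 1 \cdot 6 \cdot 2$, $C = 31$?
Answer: $\frac{775}{3} \approx 258.33$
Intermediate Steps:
$o = 12$ ($o = 6 \cdot 2 = 12$)
$- 75 j{\left(o,\frac{-3 - 7}{-1 - 2} \right)} \frac{C}{-138} = - 75 \left(12 + \frac{-3 - 7}{-1 - 2}\right) \frac{31}{-138} = - 75 \left(12 - \frac{10}{-3}\right) 31 \left(- \frac{1}{138}\right) = - 75 \left(12 - - \frac{10}{3}\right) \left(- \frac{31}{138}\right) = - 75 \left(12 + \frac{10}{3}\right) \left(- \frac{31}{138}\right) = \left(-75\right) \frac{46}{3} \left(- \frac{31}{138}\right) = \left(-1150\right) \left(- \frac{31}{138}\right) = \frac{775}{3}$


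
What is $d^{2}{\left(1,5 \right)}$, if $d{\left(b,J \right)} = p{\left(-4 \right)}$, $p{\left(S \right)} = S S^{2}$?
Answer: $4096$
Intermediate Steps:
$p{\left(S \right)} = S^{3}$
$d{\left(b,J \right)} = -64$ ($d{\left(b,J \right)} = \left(-4\right)^{3} = -64$)
$d^{2}{\left(1,5 \right)} = \left(-64\right)^{2} = 4096$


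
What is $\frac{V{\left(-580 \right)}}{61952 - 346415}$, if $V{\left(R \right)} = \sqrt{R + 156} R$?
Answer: $\frac{1160 i \sqrt{106}}{284463} \approx 0.041984 i$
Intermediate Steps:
$V{\left(R \right)} = R \sqrt{156 + R}$ ($V{\left(R \right)} = \sqrt{156 + R} R = R \sqrt{156 + R}$)
$\frac{V{\left(-580 \right)}}{61952 - 346415} = \frac{\left(-580\right) \sqrt{156 - 580}}{61952 - 346415} = \frac{\left(-580\right) \sqrt{-424}}{-284463} = - 580 \cdot 2 i \sqrt{106} \left(- \frac{1}{284463}\right) = - 1160 i \sqrt{106} \left(- \frac{1}{284463}\right) = \frac{1160 i \sqrt{106}}{284463}$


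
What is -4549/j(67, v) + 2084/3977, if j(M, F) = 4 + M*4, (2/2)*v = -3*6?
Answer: -17524525/1081744 ≈ -16.200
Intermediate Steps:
v = -18 (v = -3*6 = -18)
j(M, F) = 4 + 4*M
-4549/j(67, v) + 2084/3977 = -4549/(4 + 4*67) + 2084/3977 = -4549/(4 + 268) + 2084*(1/3977) = -4549/272 + 2084/3977 = -17524525/1081744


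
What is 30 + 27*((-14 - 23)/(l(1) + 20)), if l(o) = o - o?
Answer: -399/20 ≈ -19.950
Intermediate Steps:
l(o) = 0
30 + 27*((-14 - 23)/(l(1) + 20)) = 30 + 27*((-14 - 23)/(0 + 20)) = 30 + 27*(-37/20) = 30 - 999/20 = -399/20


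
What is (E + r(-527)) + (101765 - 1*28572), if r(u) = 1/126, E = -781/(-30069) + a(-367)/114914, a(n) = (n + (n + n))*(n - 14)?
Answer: 885220331566082/12093721731 ≈ 73197.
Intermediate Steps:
a(n) = 3*n*(-14 + n) (a(n) = (n + 2*n)*(-14 + n) = (3*n)*(-14 + n) = 3*n*(-14 + n))
E = 12703122023/3455349066 (E = -781/(-30069) + (3*(-367)*(-14 - 367))/114914 = -781*(-1/30069) + (3*(-367)*(-381))*(1/114914) = 781/30069 + 419481*(1/114914) = 781/30069 + 419481/114914 = 12703122023/3455349066 ≈ 3.6764)
r(u) = 1/126
(E + r(-527)) + (101765 - 1*28572) = (12703122023/3455349066 + 1/126) + (101765 - 1*28572) = 44556908999/12093721731 + (101765 - 28572) = 44556908999/12093721731 + 73193 = 885220331566082/12093721731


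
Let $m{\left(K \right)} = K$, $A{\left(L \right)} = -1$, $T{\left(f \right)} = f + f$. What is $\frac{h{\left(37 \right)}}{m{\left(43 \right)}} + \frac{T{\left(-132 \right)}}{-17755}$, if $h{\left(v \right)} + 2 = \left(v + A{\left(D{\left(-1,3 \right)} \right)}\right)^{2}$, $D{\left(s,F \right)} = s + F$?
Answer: $\frac{22986322}{763465} \approx 30.108$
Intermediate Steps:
$D{\left(s,F \right)} = F + s$
$T{\left(f \right)} = 2 f$
$h{\left(v \right)} = -2 + \left(-1 + v\right)^{2}$ ($h{\left(v \right)} = -2 + \left(v - 1\right)^{2} = -2 + \left(-1 + v\right)^{2}$)
$\frac{h{\left(37 \right)}}{m{\left(43 \right)}} + \frac{T{\left(-132 \right)}}{-17755} = \frac{-2 + \left(-1 + 37\right)^{2}}{43} + \frac{2 \left(-132\right)}{-17755} = \left(-2 + 36^{2}\right) \frac{1}{43} - - \frac{264}{17755} = \left(-2 + 1296\right) \frac{1}{43} + \frac{264}{17755} = 1294 \cdot \frac{1}{43} + \frac{264}{17755} = \frac{1294}{43} + \frac{264}{17755} = \frac{22986322}{763465}$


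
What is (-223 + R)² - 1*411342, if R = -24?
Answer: -350333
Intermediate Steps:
(-223 + R)² - 1*411342 = (-223 - 24)² - 1*411342 = (-247)² - 411342 = 61009 - 411342 = -350333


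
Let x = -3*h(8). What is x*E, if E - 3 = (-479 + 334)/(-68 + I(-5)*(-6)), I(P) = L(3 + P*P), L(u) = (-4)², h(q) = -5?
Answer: 9555/164 ≈ 58.262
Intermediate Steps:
L(u) = 16
I(P) = 16
E = 637/164 (E = 3 + (-479 + 334)/(-68 + 16*(-6)) = 3 - 145/(-68 - 96) = 3 - 145/(-164) = 3 - 145*(-1/164) = 3 + 145/164 = 637/164 ≈ 3.8841)
x = 15 (x = -3*(-5) = 15)
x*E = 15*(637/164) = 9555/164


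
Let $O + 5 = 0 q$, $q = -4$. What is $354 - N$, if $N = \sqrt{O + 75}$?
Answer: $354 - \sqrt{70} \approx 345.63$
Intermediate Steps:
$O = -5$ ($O = -5 + 0 \left(-4\right) = -5 + 0 = -5$)
$N = \sqrt{70}$ ($N = \sqrt{-5 + 75} = \sqrt{70} \approx 8.3666$)
$354 - N = 354 - \sqrt{70}$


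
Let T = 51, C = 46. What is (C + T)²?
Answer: 9409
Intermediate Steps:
(C + T)² = (46 + 51)² = 97² = 9409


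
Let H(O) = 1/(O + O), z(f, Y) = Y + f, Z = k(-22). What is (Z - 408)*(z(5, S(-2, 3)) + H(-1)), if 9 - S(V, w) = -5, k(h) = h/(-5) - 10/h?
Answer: -820401/110 ≈ -7458.2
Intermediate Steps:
k(h) = -10/h - h/5 (k(h) = h*(-⅕) - 10/h = -h/5 - 10/h = -10/h - h/5)
Z = 267/55 (Z = -10/(-22) - ⅕*(-22) = -10*(-1/22) + 22/5 = 5/11 + 22/5 = 267/55 ≈ 4.8545)
S(V, w) = 14 (S(V, w) = 9 - 1*(-5) = 9 + 5 = 14)
H(O) = 1/(2*O)
(Z - 408)*(z(5, S(-2, 3)) + H(-1)) = (267/55 - 408)*((14 + 5) + (½)/(-1)) = -22173*(19 + (½)*(-1))/55 = -22173*(19 - ½)/55 = -22173/55*37/2 = -820401/110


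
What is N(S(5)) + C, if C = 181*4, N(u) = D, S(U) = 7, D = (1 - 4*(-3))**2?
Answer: 893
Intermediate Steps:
D = 169 (D = (1 + 12)**2 = 13**2 = 169)
N(u) = 169
C = 724
N(S(5)) + C = 169 + 724 = 893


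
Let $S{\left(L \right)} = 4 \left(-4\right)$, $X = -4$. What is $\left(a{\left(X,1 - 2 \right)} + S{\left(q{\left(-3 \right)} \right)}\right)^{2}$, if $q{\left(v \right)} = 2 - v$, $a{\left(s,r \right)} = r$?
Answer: $289$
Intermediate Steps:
$S{\left(L \right)} = -16$
$\left(a{\left(X,1 - 2 \right)} + S{\left(q{\left(-3 \right)} \right)}\right)^{2} = \left(\left(1 - 2\right) - 16\right)^{2} = \left(-1 - 16\right)^{2} = \left(-17\right)^{2} = 289$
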